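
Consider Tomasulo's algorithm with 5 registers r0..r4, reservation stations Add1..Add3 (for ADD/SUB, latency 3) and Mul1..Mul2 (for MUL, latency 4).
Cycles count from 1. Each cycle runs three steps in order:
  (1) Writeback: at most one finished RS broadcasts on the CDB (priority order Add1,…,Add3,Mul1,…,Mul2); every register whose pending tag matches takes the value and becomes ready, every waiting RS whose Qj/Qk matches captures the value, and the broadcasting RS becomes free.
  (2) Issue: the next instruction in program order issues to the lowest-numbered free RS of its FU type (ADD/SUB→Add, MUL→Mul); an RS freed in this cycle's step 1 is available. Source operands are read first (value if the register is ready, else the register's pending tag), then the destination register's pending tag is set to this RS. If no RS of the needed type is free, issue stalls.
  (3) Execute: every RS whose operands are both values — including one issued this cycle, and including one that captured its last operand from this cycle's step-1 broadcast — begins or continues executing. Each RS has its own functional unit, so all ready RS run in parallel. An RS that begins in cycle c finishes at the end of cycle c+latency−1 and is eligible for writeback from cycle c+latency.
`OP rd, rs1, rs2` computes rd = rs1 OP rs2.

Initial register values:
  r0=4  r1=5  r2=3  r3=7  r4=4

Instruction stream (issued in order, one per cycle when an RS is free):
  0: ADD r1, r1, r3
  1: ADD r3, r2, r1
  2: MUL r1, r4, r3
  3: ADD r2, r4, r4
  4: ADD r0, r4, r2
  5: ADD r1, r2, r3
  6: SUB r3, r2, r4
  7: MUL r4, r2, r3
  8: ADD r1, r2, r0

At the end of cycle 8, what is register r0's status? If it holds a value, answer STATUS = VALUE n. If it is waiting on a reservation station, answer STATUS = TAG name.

STATUS = TAG Add3

  c1: issue ADD r1<-Add1  regs: r0:4,r1:Add1,r2:3,r3:7,r4:4
  c2: issue ADD r3<-Add2  regs: r0:4,r1:Add1,r2:3,r3:Add2,r4:4
  c3: issue MUL r1<-Mul1  regs: r0:4,r1:Mul1,r2:3,r3:Add2,r4:4
  c4: CDB Add1=12; issue ADD r2<-Add1  regs: r0:4,r1:Mul1,r2:Add1,r3:Add2,r4:4
  c5: issue ADD r0<-Add3  regs: r0:Add3,r1:Mul1,r2:Add1,r3:Add2,r4:4
  c6: stall  regs: r0:Add3,r1:Mul1,r2:Add1,r3:Add2,r4:4
  c7: CDB Add1=8; issue ADD r1<-Add1  regs: r0:Add3,r1:Add1,r2:8,r3:Add2,r4:4
  c8: CDB Add2=15; issue SUB r3<-Add2  regs: r0:Add3,r1:Add1,r2:8,r3:Add2,r4:4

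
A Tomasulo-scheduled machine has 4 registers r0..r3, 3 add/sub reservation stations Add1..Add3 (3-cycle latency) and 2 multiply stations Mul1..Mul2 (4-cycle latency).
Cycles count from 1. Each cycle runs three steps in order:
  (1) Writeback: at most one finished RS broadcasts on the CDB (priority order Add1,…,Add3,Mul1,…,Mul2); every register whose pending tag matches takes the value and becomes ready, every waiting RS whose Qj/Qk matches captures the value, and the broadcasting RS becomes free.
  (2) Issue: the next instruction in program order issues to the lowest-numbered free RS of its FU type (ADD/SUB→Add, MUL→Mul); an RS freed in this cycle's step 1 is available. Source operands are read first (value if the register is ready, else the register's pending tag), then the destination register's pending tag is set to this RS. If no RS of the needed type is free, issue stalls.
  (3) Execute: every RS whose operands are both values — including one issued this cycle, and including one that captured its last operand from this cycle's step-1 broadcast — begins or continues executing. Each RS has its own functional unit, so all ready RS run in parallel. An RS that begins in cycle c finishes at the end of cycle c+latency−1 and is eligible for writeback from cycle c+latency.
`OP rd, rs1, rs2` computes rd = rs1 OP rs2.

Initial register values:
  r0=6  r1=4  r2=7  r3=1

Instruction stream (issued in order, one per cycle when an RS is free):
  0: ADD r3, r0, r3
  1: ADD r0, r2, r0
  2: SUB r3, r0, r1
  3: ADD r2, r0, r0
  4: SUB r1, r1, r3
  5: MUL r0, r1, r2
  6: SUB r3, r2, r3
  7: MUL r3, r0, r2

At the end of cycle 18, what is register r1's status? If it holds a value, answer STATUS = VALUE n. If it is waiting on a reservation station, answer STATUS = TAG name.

cycle 1: issue ADD r3<-Add1 // r0:6,r1:4,r2:7,r3:Add1
cycle 2: issue ADD r0<-Add2 // r0:Add2,r1:4,r2:7,r3:Add1
cycle 3: issue SUB r3<-Add3 // r0:Add2,r1:4,r2:7,r3:Add3
cycle 4: CDB Add1=7; issue ADD r2<-Add1 // r0:Add2,r1:4,r2:Add1,r3:Add3
cycle 5: CDB Add2=13; issue SUB r1<-Add2 // r0:13,r1:Add2,r2:Add1,r3:Add3
cycle 6: issue MUL r0<-Mul1 // r0:Mul1,r1:Add2,r2:Add1,r3:Add3
cycle 7: stall // r0:Mul1,r1:Add2,r2:Add1,r3:Add3
cycle 8: CDB Add1=26; issue SUB r3<-Add1 // r0:Mul1,r1:Add2,r2:26,r3:Add1
cycle 9: CDB Add3=9; issue MUL r3<-Mul2 // r0:Mul1,r1:Add2,r2:26,r3:Mul2
cycle 10: - // r0:Mul1,r1:Add2,r2:26,r3:Mul2
cycle 11: - // r0:Mul1,r1:Add2,r2:26,r3:Mul2
cycle 12: CDB Add1=17 // r0:Mul1,r1:Add2,r2:26,r3:Mul2
cycle 13: CDB Add2=-5 // r0:Mul1,r1:-5,r2:26,r3:Mul2
cycle 14: - // r0:Mul1,r1:-5,r2:26,r3:Mul2
cycle 15: - // r0:Mul1,r1:-5,r2:26,r3:Mul2
cycle 16: - // r0:Mul1,r1:-5,r2:26,r3:Mul2
cycle 17: CDB Mul1=-130 // r0:-130,r1:-5,r2:26,r3:Mul2
cycle 18: - // r0:-130,r1:-5,r2:26,r3:Mul2

STATUS = VALUE -5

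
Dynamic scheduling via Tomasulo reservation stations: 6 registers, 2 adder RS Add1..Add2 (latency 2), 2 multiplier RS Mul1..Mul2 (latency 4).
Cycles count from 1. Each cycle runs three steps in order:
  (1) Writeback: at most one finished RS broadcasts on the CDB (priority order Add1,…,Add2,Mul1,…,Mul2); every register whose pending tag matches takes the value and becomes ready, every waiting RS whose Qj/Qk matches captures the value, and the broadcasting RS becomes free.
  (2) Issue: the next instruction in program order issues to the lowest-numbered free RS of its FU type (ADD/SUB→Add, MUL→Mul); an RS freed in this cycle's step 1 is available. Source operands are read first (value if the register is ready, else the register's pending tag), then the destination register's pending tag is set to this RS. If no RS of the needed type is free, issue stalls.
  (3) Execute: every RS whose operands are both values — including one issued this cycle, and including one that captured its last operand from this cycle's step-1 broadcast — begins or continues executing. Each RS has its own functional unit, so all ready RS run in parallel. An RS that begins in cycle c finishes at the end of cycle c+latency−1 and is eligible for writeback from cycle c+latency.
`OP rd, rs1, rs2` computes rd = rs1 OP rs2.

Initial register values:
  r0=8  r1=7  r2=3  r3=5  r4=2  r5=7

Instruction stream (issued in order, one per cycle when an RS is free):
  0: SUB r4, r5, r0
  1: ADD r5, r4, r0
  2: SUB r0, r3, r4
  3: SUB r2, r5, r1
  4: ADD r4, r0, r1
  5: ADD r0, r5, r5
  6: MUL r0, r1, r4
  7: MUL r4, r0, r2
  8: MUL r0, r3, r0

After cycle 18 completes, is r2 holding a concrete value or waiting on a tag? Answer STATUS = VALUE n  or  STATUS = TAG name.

STATUS = VALUE 0

  c1: issue SUB r4<-Add1  regs: r0:8,r1:7,r2:3,r3:5,r4:Add1,r5:7
  c2: issue ADD r5<-Add2  regs: r0:8,r1:7,r2:3,r3:5,r4:Add1,r5:Add2
  c3: CDB Add1=-1; issue SUB r0<-Add1  regs: r0:Add1,r1:7,r2:3,r3:5,r4:-1,r5:Add2
  c4: stall  regs: r0:Add1,r1:7,r2:3,r3:5,r4:-1,r5:Add2
  c5: CDB Add1=6; issue SUB r2<-Add1  regs: r0:6,r1:7,r2:Add1,r3:5,r4:-1,r5:Add2
  c6: CDB Add2=7; issue ADD r4<-Add2  regs: r0:6,r1:7,r2:Add1,r3:5,r4:Add2,r5:7
  c7: stall  regs: r0:6,r1:7,r2:Add1,r3:5,r4:Add2,r5:7
  c8: CDB Add1=0; issue ADD r0<-Add1  regs: r0:Add1,r1:7,r2:0,r3:5,r4:Add2,r5:7
  c9: CDB Add2=13; issue MUL r0<-Mul1  regs: r0:Mul1,r1:7,r2:0,r3:5,r4:13,r5:7
  c10: CDB Add1=14; issue MUL r4<-Mul2  regs: r0:Mul1,r1:7,r2:0,r3:5,r4:Mul2,r5:7
  c11: stall  regs: r0:Mul1,r1:7,r2:0,r3:5,r4:Mul2,r5:7
  c12: stall  regs: r0:Mul1,r1:7,r2:0,r3:5,r4:Mul2,r5:7
  c13: CDB Mul1=91; issue MUL r0<-Mul1  regs: r0:Mul1,r1:7,r2:0,r3:5,r4:Mul2,r5:7
  c14: -  regs: r0:Mul1,r1:7,r2:0,r3:5,r4:Mul2,r5:7
  c15: -  regs: r0:Mul1,r1:7,r2:0,r3:5,r4:Mul2,r5:7
  c16: -  regs: r0:Mul1,r1:7,r2:0,r3:5,r4:Mul2,r5:7
  c17: CDB Mul1=455  regs: r0:455,r1:7,r2:0,r3:5,r4:Mul2,r5:7
  c18: CDB Mul2=0  regs: r0:455,r1:7,r2:0,r3:5,r4:0,r5:7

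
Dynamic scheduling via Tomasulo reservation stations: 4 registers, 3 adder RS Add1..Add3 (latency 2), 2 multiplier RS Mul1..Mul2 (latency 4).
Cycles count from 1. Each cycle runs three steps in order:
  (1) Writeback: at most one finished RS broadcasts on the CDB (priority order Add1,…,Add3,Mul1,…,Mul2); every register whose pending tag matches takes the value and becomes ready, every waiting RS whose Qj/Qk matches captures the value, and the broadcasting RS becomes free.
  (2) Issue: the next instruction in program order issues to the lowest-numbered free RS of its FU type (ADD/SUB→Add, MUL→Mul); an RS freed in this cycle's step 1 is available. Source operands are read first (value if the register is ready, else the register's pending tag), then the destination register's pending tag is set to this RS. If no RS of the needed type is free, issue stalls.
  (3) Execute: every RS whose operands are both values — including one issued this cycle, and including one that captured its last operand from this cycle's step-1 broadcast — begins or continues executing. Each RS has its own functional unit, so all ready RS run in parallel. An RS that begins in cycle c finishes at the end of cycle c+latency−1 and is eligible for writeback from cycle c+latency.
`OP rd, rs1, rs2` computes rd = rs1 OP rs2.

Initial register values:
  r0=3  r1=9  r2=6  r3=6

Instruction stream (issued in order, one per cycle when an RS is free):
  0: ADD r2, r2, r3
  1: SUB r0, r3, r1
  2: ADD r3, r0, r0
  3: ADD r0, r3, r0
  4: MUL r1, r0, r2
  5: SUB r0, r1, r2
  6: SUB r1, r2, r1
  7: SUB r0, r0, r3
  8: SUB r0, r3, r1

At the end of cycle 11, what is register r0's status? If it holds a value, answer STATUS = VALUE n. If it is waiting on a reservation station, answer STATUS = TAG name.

STATUS = TAG Add2

cycle 1: issue ADD r2<-Add1 // r0:3,r1:9,r2:Add1,r3:6
cycle 2: issue SUB r0<-Add2 // r0:Add2,r1:9,r2:Add1,r3:6
cycle 3: CDB Add1=12; issue ADD r3<-Add1 // r0:Add2,r1:9,r2:12,r3:Add1
cycle 4: CDB Add2=-3; issue ADD r0<-Add2 // r0:Add2,r1:9,r2:12,r3:Add1
cycle 5: issue MUL r1<-Mul1 // r0:Add2,r1:Mul1,r2:12,r3:Add1
cycle 6: CDB Add1=-6; issue SUB r0<-Add1 // r0:Add1,r1:Mul1,r2:12,r3:-6
cycle 7: issue SUB r1<-Add3 // r0:Add1,r1:Add3,r2:12,r3:-6
cycle 8: CDB Add2=-9; issue SUB r0<-Add2 // r0:Add2,r1:Add3,r2:12,r3:-6
cycle 9: stall // r0:Add2,r1:Add3,r2:12,r3:-6
cycle 10: stall // r0:Add2,r1:Add3,r2:12,r3:-6
cycle 11: stall // r0:Add2,r1:Add3,r2:12,r3:-6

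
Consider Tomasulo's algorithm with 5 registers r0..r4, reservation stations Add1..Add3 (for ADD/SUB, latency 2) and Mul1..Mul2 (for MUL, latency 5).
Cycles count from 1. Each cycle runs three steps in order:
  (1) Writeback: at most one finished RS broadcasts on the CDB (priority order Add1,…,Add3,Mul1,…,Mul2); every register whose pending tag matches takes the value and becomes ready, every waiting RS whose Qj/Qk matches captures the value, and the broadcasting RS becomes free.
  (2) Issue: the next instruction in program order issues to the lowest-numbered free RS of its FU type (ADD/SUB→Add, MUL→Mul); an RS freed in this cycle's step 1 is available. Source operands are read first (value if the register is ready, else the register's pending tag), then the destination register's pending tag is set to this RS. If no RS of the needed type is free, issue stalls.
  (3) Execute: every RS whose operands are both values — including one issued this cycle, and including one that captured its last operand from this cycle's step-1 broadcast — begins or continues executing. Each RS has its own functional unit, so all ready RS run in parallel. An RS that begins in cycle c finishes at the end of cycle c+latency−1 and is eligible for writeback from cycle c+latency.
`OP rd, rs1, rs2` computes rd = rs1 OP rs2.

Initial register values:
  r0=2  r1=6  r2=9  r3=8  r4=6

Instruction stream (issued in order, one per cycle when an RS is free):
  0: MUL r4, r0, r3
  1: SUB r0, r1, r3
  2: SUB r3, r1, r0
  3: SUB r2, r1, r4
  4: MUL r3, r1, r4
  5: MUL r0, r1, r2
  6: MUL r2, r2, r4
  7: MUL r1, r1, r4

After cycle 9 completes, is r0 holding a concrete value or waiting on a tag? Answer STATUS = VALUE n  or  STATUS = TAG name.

cycle 1: issue MUL r4<-Mul1 // r0:2,r1:6,r2:9,r3:8,r4:Mul1
cycle 2: issue SUB r0<-Add1 // r0:Add1,r1:6,r2:9,r3:8,r4:Mul1
cycle 3: issue SUB r3<-Add2 // r0:Add1,r1:6,r2:9,r3:Add2,r4:Mul1
cycle 4: CDB Add1=-2; issue SUB r2<-Add1 // r0:-2,r1:6,r2:Add1,r3:Add2,r4:Mul1
cycle 5: issue MUL r3<-Mul2 // r0:-2,r1:6,r2:Add1,r3:Mul2,r4:Mul1
cycle 6: CDB Add2=8; stall // r0:-2,r1:6,r2:Add1,r3:Mul2,r4:Mul1
cycle 7: CDB Mul1=16; issue MUL r0<-Mul1 // r0:Mul1,r1:6,r2:Add1,r3:Mul2,r4:16
cycle 8: stall // r0:Mul1,r1:6,r2:Add1,r3:Mul2,r4:16
cycle 9: CDB Add1=-10; stall // r0:Mul1,r1:6,r2:-10,r3:Mul2,r4:16

STATUS = TAG Mul1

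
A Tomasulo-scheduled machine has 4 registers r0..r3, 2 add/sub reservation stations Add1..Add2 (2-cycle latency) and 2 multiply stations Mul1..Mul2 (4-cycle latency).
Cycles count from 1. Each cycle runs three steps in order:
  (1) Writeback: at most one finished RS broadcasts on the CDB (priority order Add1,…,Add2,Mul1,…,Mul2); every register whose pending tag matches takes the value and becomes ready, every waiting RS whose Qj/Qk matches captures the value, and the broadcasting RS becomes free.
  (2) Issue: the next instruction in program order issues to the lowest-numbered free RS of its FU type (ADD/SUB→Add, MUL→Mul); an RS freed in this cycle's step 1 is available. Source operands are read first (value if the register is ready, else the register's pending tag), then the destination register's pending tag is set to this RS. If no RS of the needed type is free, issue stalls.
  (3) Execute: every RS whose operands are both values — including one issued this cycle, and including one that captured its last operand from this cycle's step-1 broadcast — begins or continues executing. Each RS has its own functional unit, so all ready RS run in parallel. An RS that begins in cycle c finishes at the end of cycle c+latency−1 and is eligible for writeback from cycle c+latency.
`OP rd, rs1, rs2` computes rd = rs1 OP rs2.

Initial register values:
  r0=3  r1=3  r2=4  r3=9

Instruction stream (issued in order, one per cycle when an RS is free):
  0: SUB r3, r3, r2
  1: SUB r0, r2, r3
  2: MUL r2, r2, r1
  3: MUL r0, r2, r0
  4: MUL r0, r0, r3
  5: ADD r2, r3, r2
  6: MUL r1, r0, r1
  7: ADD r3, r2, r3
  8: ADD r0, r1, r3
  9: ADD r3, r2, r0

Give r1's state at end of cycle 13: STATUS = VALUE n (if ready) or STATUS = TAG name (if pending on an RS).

cycle 1: issue SUB r3<-Add1 // r0:3,r1:3,r2:4,r3:Add1
cycle 2: issue SUB r0<-Add2 // r0:Add2,r1:3,r2:4,r3:Add1
cycle 3: CDB Add1=5; issue MUL r2<-Mul1 // r0:Add2,r1:3,r2:Mul1,r3:5
cycle 4: issue MUL r0<-Mul2 // r0:Mul2,r1:3,r2:Mul1,r3:5
cycle 5: CDB Add2=-1; stall // r0:Mul2,r1:3,r2:Mul1,r3:5
cycle 6: stall // r0:Mul2,r1:3,r2:Mul1,r3:5
cycle 7: CDB Mul1=12; issue MUL r0<-Mul1 // r0:Mul1,r1:3,r2:12,r3:5
cycle 8: issue ADD r2<-Add1 // r0:Mul1,r1:3,r2:Add1,r3:5
cycle 9: stall // r0:Mul1,r1:3,r2:Add1,r3:5
cycle 10: CDB Add1=17; stall // r0:Mul1,r1:3,r2:17,r3:5
cycle 11: CDB Mul2=-12; issue MUL r1<-Mul2 // r0:Mul1,r1:Mul2,r2:17,r3:5
cycle 12: issue ADD r3<-Add1 // r0:Mul1,r1:Mul2,r2:17,r3:Add1
cycle 13: issue ADD r0<-Add2 // r0:Add2,r1:Mul2,r2:17,r3:Add1

STATUS = TAG Mul2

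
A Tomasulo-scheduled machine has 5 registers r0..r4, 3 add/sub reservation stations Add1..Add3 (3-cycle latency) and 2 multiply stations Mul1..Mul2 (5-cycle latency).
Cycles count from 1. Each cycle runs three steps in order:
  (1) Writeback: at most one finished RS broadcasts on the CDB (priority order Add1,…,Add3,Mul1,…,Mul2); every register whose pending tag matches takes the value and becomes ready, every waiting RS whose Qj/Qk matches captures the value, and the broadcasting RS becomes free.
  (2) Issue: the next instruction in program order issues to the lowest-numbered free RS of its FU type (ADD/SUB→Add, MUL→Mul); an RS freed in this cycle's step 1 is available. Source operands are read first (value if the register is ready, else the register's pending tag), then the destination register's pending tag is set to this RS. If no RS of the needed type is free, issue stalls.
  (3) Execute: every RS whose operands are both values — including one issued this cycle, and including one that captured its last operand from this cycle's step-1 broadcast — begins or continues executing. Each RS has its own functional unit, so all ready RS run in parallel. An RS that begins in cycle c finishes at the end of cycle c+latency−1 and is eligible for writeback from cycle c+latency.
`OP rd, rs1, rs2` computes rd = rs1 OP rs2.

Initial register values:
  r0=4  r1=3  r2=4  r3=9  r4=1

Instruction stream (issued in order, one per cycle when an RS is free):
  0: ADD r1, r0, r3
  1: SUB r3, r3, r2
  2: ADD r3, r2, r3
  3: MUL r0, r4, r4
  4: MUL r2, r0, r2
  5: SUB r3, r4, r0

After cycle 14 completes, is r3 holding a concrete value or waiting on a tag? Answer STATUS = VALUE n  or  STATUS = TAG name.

c1: issue ADD r1<-Add1 | r0:4,r1:Add1,r2:4,r3:9,r4:1
c2: issue SUB r3<-Add2 | r0:4,r1:Add1,r2:4,r3:Add2,r4:1
c3: issue ADD r3<-Add3 | r0:4,r1:Add1,r2:4,r3:Add3,r4:1
c4: CDB Add1=13; issue MUL r0<-Mul1 | r0:Mul1,r1:13,r2:4,r3:Add3,r4:1
c5: CDB Add2=5; issue MUL r2<-Mul2 | r0:Mul1,r1:13,r2:Mul2,r3:Add3,r4:1
c6: issue SUB r3<-Add1 | r0:Mul1,r1:13,r2:Mul2,r3:Add1,r4:1
c7: - | r0:Mul1,r1:13,r2:Mul2,r3:Add1,r4:1
c8: CDB Add3=9 | r0:Mul1,r1:13,r2:Mul2,r3:Add1,r4:1
c9: CDB Mul1=1 | r0:1,r1:13,r2:Mul2,r3:Add1,r4:1
c10: - | r0:1,r1:13,r2:Mul2,r3:Add1,r4:1
c11: - | r0:1,r1:13,r2:Mul2,r3:Add1,r4:1
c12: CDB Add1=0 | r0:1,r1:13,r2:Mul2,r3:0,r4:1
c13: - | r0:1,r1:13,r2:Mul2,r3:0,r4:1
c14: CDB Mul2=4 | r0:1,r1:13,r2:4,r3:0,r4:1

STATUS = VALUE 0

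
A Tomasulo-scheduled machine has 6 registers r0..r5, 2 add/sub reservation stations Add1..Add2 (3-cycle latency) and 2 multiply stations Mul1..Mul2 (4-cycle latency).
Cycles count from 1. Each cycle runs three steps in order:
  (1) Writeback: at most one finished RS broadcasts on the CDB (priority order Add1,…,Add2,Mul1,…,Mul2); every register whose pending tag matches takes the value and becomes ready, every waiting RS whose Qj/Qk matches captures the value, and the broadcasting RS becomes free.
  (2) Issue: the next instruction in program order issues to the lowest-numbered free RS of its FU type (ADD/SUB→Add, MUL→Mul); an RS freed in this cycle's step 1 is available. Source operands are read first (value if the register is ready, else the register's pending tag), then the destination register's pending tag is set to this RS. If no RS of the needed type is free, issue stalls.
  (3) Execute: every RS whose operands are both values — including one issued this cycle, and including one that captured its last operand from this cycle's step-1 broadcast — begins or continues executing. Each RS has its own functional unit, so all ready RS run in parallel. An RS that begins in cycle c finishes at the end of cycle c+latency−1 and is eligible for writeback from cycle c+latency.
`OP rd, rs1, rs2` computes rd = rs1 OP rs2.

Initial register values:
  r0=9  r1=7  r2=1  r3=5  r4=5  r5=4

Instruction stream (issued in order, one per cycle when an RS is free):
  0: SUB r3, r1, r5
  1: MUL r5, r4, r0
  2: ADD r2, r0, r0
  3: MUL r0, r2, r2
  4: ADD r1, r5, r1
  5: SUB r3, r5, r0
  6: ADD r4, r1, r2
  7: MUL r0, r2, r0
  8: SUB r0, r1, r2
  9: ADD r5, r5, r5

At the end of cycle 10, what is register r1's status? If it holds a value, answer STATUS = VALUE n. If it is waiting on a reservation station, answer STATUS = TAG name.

cycle 1: issue SUB r3<-Add1 // r0:9,r1:7,r2:1,r3:Add1,r4:5,r5:4
cycle 2: issue MUL r5<-Mul1 // r0:9,r1:7,r2:1,r3:Add1,r4:5,r5:Mul1
cycle 3: issue ADD r2<-Add2 // r0:9,r1:7,r2:Add2,r3:Add1,r4:5,r5:Mul1
cycle 4: CDB Add1=3; issue MUL r0<-Mul2 // r0:Mul2,r1:7,r2:Add2,r3:3,r4:5,r5:Mul1
cycle 5: issue ADD r1<-Add1 // r0:Mul2,r1:Add1,r2:Add2,r3:3,r4:5,r5:Mul1
cycle 6: CDB Add2=18; issue SUB r3<-Add2 // r0:Mul2,r1:Add1,r2:18,r3:Add2,r4:5,r5:Mul1
cycle 7: CDB Mul1=45; stall // r0:Mul2,r1:Add1,r2:18,r3:Add2,r4:5,r5:45
cycle 8: stall // r0:Mul2,r1:Add1,r2:18,r3:Add2,r4:5,r5:45
cycle 9: stall // r0:Mul2,r1:Add1,r2:18,r3:Add2,r4:5,r5:45
cycle 10: CDB Add1=52; issue ADD r4<-Add1 // r0:Mul2,r1:52,r2:18,r3:Add2,r4:Add1,r5:45

STATUS = VALUE 52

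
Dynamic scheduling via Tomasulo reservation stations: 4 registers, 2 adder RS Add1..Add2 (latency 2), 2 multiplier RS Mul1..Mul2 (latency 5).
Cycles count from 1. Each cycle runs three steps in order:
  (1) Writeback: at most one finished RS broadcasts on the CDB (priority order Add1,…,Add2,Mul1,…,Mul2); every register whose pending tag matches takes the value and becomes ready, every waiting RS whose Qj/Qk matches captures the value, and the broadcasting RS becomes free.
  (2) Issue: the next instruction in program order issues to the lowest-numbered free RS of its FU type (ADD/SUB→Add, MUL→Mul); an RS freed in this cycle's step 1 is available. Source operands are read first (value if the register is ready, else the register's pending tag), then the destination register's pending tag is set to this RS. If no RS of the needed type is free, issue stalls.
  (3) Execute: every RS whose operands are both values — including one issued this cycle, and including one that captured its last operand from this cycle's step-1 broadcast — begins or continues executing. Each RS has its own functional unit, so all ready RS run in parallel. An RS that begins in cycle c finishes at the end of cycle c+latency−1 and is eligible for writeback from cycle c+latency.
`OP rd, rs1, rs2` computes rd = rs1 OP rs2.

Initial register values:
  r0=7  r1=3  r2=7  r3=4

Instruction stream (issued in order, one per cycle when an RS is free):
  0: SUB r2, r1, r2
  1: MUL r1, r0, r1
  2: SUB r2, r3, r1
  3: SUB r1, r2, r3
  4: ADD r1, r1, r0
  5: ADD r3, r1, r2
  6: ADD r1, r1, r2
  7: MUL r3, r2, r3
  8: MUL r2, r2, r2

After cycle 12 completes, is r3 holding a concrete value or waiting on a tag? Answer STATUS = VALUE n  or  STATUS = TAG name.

STATUS = TAG Add2

cycle 1: issue SUB r2<-Add1 // r0:7,r1:3,r2:Add1,r3:4
cycle 2: issue MUL r1<-Mul1 // r0:7,r1:Mul1,r2:Add1,r3:4
cycle 3: CDB Add1=-4; issue SUB r2<-Add1 // r0:7,r1:Mul1,r2:Add1,r3:4
cycle 4: issue SUB r1<-Add2 // r0:7,r1:Add2,r2:Add1,r3:4
cycle 5: stall // r0:7,r1:Add2,r2:Add1,r3:4
cycle 6: stall // r0:7,r1:Add2,r2:Add1,r3:4
cycle 7: CDB Mul1=21; stall // r0:7,r1:Add2,r2:Add1,r3:4
cycle 8: stall // r0:7,r1:Add2,r2:Add1,r3:4
cycle 9: CDB Add1=-17; issue ADD r1<-Add1 // r0:7,r1:Add1,r2:-17,r3:4
cycle 10: stall // r0:7,r1:Add1,r2:-17,r3:4
cycle 11: CDB Add2=-21; issue ADD r3<-Add2 // r0:7,r1:Add1,r2:-17,r3:Add2
cycle 12: stall // r0:7,r1:Add1,r2:-17,r3:Add2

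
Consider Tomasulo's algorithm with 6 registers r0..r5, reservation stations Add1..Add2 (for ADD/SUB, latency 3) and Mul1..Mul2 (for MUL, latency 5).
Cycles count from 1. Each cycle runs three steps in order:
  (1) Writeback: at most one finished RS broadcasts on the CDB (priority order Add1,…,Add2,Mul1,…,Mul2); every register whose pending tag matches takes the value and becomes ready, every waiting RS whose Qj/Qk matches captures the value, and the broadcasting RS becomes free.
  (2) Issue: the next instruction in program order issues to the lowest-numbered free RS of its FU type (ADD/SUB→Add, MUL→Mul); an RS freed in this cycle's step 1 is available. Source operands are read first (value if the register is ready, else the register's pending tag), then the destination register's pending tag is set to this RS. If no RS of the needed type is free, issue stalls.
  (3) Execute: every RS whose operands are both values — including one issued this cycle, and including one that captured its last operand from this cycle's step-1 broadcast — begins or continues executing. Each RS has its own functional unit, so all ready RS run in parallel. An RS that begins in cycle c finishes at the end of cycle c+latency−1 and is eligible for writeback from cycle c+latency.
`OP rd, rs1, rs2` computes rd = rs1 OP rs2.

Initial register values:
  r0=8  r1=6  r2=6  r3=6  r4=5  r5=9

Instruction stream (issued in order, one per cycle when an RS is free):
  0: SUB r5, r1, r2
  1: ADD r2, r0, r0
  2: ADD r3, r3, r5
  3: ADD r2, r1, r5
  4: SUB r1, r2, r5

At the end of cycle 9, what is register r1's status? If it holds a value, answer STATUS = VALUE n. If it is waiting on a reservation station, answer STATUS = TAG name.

STATUS = TAG Add1

cycle 1: issue SUB r5<-Add1 // r0:8,r1:6,r2:6,r3:6,r4:5,r5:Add1
cycle 2: issue ADD r2<-Add2 // r0:8,r1:6,r2:Add2,r3:6,r4:5,r5:Add1
cycle 3: stall // r0:8,r1:6,r2:Add2,r3:6,r4:5,r5:Add1
cycle 4: CDB Add1=0; issue ADD r3<-Add1 // r0:8,r1:6,r2:Add2,r3:Add1,r4:5,r5:0
cycle 5: CDB Add2=16; issue ADD r2<-Add2 // r0:8,r1:6,r2:Add2,r3:Add1,r4:5,r5:0
cycle 6: stall // r0:8,r1:6,r2:Add2,r3:Add1,r4:5,r5:0
cycle 7: CDB Add1=6; issue SUB r1<-Add1 // r0:8,r1:Add1,r2:Add2,r3:6,r4:5,r5:0
cycle 8: CDB Add2=6 // r0:8,r1:Add1,r2:6,r3:6,r4:5,r5:0
cycle 9: - // r0:8,r1:Add1,r2:6,r3:6,r4:5,r5:0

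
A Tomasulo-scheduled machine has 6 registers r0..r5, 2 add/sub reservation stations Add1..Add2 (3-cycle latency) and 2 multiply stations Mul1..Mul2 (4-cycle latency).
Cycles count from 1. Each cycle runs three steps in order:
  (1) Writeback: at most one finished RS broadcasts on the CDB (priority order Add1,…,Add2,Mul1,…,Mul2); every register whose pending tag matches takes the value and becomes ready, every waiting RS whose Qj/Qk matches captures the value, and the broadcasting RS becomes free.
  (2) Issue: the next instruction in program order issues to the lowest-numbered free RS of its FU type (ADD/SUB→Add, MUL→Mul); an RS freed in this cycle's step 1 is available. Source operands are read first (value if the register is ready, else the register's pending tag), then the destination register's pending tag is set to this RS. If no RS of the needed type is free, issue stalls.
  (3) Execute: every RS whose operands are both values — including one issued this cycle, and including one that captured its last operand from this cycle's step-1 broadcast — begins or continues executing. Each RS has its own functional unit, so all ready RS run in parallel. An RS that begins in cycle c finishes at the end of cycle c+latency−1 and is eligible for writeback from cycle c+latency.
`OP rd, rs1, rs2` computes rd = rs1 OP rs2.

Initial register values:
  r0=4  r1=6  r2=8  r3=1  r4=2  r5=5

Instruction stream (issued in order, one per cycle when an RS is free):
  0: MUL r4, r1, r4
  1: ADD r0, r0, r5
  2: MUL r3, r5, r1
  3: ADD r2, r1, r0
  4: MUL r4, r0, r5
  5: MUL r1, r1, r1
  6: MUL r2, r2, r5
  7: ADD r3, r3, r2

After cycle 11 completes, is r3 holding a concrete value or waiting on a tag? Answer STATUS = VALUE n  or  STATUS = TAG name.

STATUS = TAG Add1

  c1: issue MUL r4<-Mul1  regs: r0:4,r1:6,r2:8,r3:1,r4:Mul1,r5:5
  c2: issue ADD r0<-Add1  regs: r0:Add1,r1:6,r2:8,r3:1,r4:Mul1,r5:5
  c3: issue MUL r3<-Mul2  regs: r0:Add1,r1:6,r2:8,r3:Mul2,r4:Mul1,r5:5
  c4: issue ADD r2<-Add2  regs: r0:Add1,r1:6,r2:Add2,r3:Mul2,r4:Mul1,r5:5
  c5: CDB Add1=9; stall  regs: r0:9,r1:6,r2:Add2,r3:Mul2,r4:Mul1,r5:5
  c6: CDB Mul1=12; issue MUL r4<-Mul1  regs: r0:9,r1:6,r2:Add2,r3:Mul2,r4:Mul1,r5:5
  c7: CDB Mul2=30; issue MUL r1<-Mul2  regs: r0:9,r1:Mul2,r2:Add2,r3:30,r4:Mul1,r5:5
  c8: CDB Add2=15; stall  regs: r0:9,r1:Mul2,r2:15,r3:30,r4:Mul1,r5:5
  c9: stall  regs: r0:9,r1:Mul2,r2:15,r3:30,r4:Mul1,r5:5
  c10: CDB Mul1=45; issue MUL r2<-Mul1  regs: r0:9,r1:Mul2,r2:Mul1,r3:30,r4:45,r5:5
  c11: CDB Mul2=36; issue ADD r3<-Add1  regs: r0:9,r1:36,r2:Mul1,r3:Add1,r4:45,r5:5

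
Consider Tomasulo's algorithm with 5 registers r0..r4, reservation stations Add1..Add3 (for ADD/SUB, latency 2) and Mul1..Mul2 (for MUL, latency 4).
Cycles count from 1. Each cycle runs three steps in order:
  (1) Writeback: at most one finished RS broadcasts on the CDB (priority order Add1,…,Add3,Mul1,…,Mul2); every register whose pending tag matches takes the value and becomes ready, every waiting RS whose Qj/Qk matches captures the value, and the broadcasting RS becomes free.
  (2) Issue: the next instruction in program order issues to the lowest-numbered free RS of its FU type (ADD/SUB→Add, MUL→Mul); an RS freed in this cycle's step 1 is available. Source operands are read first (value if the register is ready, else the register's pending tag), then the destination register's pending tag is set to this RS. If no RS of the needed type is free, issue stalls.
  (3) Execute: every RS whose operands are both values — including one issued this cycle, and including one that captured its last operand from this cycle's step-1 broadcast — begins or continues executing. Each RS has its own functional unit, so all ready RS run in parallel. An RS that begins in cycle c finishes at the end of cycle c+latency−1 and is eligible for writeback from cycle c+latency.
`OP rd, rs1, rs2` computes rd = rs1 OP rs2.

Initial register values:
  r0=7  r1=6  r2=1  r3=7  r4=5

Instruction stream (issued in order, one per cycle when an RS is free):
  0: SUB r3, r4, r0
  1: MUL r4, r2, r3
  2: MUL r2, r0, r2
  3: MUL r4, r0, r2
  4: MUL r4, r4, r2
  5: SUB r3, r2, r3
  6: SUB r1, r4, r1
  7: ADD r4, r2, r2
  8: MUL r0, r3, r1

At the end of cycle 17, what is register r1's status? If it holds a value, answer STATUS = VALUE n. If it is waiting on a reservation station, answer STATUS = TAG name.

STATUS = TAG Add2

cycle 1: issue SUB r3<-Add1 // r0:7,r1:6,r2:1,r3:Add1,r4:5
cycle 2: issue MUL r4<-Mul1 // r0:7,r1:6,r2:1,r3:Add1,r4:Mul1
cycle 3: CDB Add1=-2; issue MUL r2<-Mul2 // r0:7,r1:6,r2:Mul2,r3:-2,r4:Mul1
cycle 4: stall // r0:7,r1:6,r2:Mul2,r3:-2,r4:Mul1
cycle 5: stall // r0:7,r1:6,r2:Mul2,r3:-2,r4:Mul1
cycle 6: stall // r0:7,r1:6,r2:Mul2,r3:-2,r4:Mul1
cycle 7: CDB Mul1=-2; issue MUL r4<-Mul1 // r0:7,r1:6,r2:Mul2,r3:-2,r4:Mul1
cycle 8: CDB Mul2=7; issue MUL r4<-Mul2 // r0:7,r1:6,r2:7,r3:-2,r4:Mul2
cycle 9: issue SUB r3<-Add1 // r0:7,r1:6,r2:7,r3:Add1,r4:Mul2
cycle 10: issue SUB r1<-Add2 // r0:7,r1:Add2,r2:7,r3:Add1,r4:Mul2
cycle 11: CDB Add1=9; issue ADD r4<-Add1 // r0:7,r1:Add2,r2:7,r3:9,r4:Add1
cycle 12: CDB Mul1=49; issue MUL r0<-Mul1 // r0:Mul1,r1:Add2,r2:7,r3:9,r4:Add1
cycle 13: CDB Add1=14 // r0:Mul1,r1:Add2,r2:7,r3:9,r4:14
cycle 14: - // r0:Mul1,r1:Add2,r2:7,r3:9,r4:14
cycle 15: - // r0:Mul1,r1:Add2,r2:7,r3:9,r4:14
cycle 16: CDB Mul2=343 // r0:Mul1,r1:Add2,r2:7,r3:9,r4:14
cycle 17: - // r0:Mul1,r1:Add2,r2:7,r3:9,r4:14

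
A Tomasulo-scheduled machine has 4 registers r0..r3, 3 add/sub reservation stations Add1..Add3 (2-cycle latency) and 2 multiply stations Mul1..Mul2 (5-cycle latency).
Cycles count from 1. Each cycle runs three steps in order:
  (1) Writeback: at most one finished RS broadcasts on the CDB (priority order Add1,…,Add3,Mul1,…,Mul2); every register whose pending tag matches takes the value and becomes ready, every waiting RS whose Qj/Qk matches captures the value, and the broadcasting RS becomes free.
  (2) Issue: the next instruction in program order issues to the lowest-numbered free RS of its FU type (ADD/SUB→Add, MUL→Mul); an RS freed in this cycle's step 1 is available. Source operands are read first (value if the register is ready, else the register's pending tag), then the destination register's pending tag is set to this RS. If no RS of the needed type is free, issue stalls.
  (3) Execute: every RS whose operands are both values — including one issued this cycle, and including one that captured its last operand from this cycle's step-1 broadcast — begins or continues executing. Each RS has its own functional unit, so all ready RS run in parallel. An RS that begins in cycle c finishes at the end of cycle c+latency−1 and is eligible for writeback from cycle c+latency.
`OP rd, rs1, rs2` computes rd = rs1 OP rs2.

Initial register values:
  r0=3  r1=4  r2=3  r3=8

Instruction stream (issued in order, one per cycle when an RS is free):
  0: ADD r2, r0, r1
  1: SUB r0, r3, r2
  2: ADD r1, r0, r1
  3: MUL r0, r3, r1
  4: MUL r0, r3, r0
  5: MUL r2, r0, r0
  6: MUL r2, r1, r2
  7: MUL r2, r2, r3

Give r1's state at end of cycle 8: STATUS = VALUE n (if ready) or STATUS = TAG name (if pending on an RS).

STATUS = VALUE 5

  c1: issue ADD r2<-Add1  regs: r0:3,r1:4,r2:Add1,r3:8
  c2: issue SUB r0<-Add2  regs: r0:Add2,r1:4,r2:Add1,r3:8
  c3: CDB Add1=7; issue ADD r1<-Add1  regs: r0:Add2,r1:Add1,r2:7,r3:8
  c4: issue MUL r0<-Mul1  regs: r0:Mul1,r1:Add1,r2:7,r3:8
  c5: CDB Add2=1; issue MUL r0<-Mul2  regs: r0:Mul2,r1:Add1,r2:7,r3:8
  c6: stall  regs: r0:Mul2,r1:Add1,r2:7,r3:8
  c7: CDB Add1=5; stall  regs: r0:Mul2,r1:5,r2:7,r3:8
  c8: stall  regs: r0:Mul2,r1:5,r2:7,r3:8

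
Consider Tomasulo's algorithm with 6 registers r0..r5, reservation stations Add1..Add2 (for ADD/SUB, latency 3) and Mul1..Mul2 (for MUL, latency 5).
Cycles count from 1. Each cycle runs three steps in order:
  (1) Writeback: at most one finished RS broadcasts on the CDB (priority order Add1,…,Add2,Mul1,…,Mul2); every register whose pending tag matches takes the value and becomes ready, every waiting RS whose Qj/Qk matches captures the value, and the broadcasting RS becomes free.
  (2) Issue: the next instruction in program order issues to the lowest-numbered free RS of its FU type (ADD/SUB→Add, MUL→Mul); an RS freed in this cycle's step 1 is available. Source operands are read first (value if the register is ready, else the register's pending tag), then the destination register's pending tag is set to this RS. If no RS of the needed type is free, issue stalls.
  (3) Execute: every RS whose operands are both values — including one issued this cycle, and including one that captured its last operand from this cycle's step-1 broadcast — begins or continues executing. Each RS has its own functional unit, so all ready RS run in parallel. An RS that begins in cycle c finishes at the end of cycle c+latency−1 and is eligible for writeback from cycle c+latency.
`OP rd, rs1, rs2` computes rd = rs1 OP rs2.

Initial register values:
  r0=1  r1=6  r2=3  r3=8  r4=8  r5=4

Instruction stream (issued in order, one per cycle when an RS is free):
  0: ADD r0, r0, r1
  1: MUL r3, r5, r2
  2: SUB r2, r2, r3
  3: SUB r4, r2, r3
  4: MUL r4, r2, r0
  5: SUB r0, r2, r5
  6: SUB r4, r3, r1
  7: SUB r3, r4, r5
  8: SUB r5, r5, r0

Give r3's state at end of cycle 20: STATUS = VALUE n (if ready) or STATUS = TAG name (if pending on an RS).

cycle 1: issue ADD r0<-Add1 // r0:Add1,r1:6,r2:3,r3:8,r4:8,r5:4
cycle 2: issue MUL r3<-Mul1 // r0:Add1,r1:6,r2:3,r3:Mul1,r4:8,r5:4
cycle 3: issue SUB r2<-Add2 // r0:Add1,r1:6,r2:Add2,r3:Mul1,r4:8,r5:4
cycle 4: CDB Add1=7; issue SUB r4<-Add1 // r0:7,r1:6,r2:Add2,r3:Mul1,r4:Add1,r5:4
cycle 5: issue MUL r4<-Mul2 // r0:7,r1:6,r2:Add2,r3:Mul1,r4:Mul2,r5:4
cycle 6: stall // r0:7,r1:6,r2:Add2,r3:Mul1,r4:Mul2,r5:4
cycle 7: CDB Mul1=12; stall // r0:7,r1:6,r2:Add2,r3:12,r4:Mul2,r5:4
cycle 8: stall // r0:7,r1:6,r2:Add2,r3:12,r4:Mul2,r5:4
cycle 9: stall // r0:7,r1:6,r2:Add2,r3:12,r4:Mul2,r5:4
cycle 10: CDB Add2=-9; issue SUB r0<-Add2 // r0:Add2,r1:6,r2:-9,r3:12,r4:Mul2,r5:4
cycle 11: stall // r0:Add2,r1:6,r2:-9,r3:12,r4:Mul2,r5:4
cycle 12: stall // r0:Add2,r1:6,r2:-9,r3:12,r4:Mul2,r5:4
cycle 13: CDB Add1=-21; issue SUB r4<-Add1 // r0:Add2,r1:6,r2:-9,r3:12,r4:Add1,r5:4
cycle 14: CDB Add2=-13; issue SUB r3<-Add2 // r0:-13,r1:6,r2:-9,r3:Add2,r4:Add1,r5:4
cycle 15: CDB Mul2=-63; stall // r0:-13,r1:6,r2:-9,r3:Add2,r4:Add1,r5:4
cycle 16: CDB Add1=6; issue SUB r5<-Add1 // r0:-13,r1:6,r2:-9,r3:Add2,r4:6,r5:Add1
cycle 17: - // r0:-13,r1:6,r2:-9,r3:Add2,r4:6,r5:Add1
cycle 18: - // r0:-13,r1:6,r2:-9,r3:Add2,r4:6,r5:Add1
cycle 19: CDB Add1=17 // r0:-13,r1:6,r2:-9,r3:Add2,r4:6,r5:17
cycle 20: CDB Add2=2 // r0:-13,r1:6,r2:-9,r3:2,r4:6,r5:17

STATUS = VALUE 2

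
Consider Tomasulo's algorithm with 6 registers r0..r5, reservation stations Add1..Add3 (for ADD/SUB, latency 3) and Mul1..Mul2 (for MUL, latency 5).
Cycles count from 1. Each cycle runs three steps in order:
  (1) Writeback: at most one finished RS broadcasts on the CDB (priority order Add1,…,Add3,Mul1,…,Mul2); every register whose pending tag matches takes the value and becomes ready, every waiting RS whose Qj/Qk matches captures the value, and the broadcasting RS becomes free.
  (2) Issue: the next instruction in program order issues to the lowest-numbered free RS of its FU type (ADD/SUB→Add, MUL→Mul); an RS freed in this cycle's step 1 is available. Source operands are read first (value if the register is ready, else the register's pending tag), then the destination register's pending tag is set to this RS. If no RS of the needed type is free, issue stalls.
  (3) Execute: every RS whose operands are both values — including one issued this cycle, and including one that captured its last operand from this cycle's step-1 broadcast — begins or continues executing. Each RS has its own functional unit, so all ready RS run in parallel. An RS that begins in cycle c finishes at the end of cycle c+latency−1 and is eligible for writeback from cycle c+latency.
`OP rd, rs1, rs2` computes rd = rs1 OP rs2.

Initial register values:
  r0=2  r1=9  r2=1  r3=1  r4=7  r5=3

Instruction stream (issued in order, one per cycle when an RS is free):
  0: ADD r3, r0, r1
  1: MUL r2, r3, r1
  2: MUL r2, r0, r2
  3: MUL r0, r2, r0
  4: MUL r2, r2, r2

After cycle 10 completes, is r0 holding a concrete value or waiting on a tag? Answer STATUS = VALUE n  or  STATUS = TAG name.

STATUS = TAG Mul1

  c1: issue ADD r3<-Add1  regs: r0:2,r1:9,r2:1,r3:Add1,r4:7,r5:3
  c2: issue MUL r2<-Mul1  regs: r0:2,r1:9,r2:Mul1,r3:Add1,r4:7,r5:3
  c3: issue MUL r2<-Mul2  regs: r0:2,r1:9,r2:Mul2,r3:Add1,r4:7,r5:3
  c4: CDB Add1=11; stall  regs: r0:2,r1:9,r2:Mul2,r3:11,r4:7,r5:3
  c5: stall  regs: r0:2,r1:9,r2:Mul2,r3:11,r4:7,r5:3
  c6: stall  regs: r0:2,r1:9,r2:Mul2,r3:11,r4:7,r5:3
  c7: stall  regs: r0:2,r1:9,r2:Mul2,r3:11,r4:7,r5:3
  c8: stall  regs: r0:2,r1:9,r2:Mul2,r3:11,r4:7,r5:3
  c9: CDB Mul1=99; issue MUL r0<-Mul1  regs: r0:Mul1,r1:9,r2:Mul2,r3:11,r4:7,r5:3
  c10: stall  regs: r0:Mul1,r1:9,r2:Mul2,r3:11,r4:7,r5:3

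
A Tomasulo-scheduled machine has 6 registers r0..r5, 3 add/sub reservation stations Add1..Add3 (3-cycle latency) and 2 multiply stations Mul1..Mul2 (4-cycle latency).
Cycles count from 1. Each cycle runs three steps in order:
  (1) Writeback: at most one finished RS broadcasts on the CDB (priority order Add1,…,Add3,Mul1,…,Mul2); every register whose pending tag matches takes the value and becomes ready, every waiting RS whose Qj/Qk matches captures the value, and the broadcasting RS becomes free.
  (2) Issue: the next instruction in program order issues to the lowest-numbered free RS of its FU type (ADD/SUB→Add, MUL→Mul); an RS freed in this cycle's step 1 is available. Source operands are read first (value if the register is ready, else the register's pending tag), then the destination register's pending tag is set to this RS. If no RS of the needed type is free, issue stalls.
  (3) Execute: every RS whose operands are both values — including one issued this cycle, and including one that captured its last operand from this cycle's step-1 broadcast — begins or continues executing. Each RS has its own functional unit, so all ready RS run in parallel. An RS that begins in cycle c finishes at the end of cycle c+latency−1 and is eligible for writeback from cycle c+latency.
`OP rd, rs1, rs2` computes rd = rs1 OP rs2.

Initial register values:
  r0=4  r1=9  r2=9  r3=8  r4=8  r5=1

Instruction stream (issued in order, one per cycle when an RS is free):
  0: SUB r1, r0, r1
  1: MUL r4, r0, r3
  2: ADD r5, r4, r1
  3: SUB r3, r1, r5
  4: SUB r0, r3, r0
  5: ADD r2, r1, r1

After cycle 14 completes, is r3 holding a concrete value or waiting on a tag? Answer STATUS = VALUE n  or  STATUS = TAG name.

c1: issue SUB r1<-Add1 | r0:4,r1:Add1,r2:9,r3:8,r4:8,r5:1
c2: issue MUL r4<-Mul1 | r0:4,r1:Add1,r2:9,r3:8,r4:Mul1,r5:1
c3: issue ADD r5<-Add2 | r0:4,r1:Add1,r2:9,r3:8,r4:Mul1,r5:Add2
c4: CDB Add1=-5; issue SUB r3<-Add1 | r0:4,r1:-5,r2:9,r3:Add1,r4:Mul1,r5:Add2
c5: issue SUB r0<-Add3 | r0:Add3,r1:-5,r2:9,r3:Add1,r4:Mul1,r5:Add2
c6: CDB Mul1=32; stall | r0:Add3,r1:-5,r2:9,r3:Add1,r4:32,r5:Add2
c7: stall | r0:Add3,r1:-5,r2:9,r3:Add1,r4:32,r5:Add2
c8: stall | r0:Add3,r1:-5,r2:9,r3:Add1,r4:32,r5:Add2
c9: CDB Add2=27; issue ADD r2<-Add2 | r0:Add3,r1:-5,r2:Add2,r3:Add1,r4:32,r5:27
c10: - | r0:Add3,r1:-5,r2:Add2,r3:Add1,r4:32,r5:27
c11: - | r0:Add3,r1:-5,r2:Add2,r3:Add1,r4:32,r5:27
c12: CDB Add1=-32 | r0:Add3,r1:-5,r2:Add2,r3:-32,r4:32,r5:27
c13: CDB Add2=-10 | r0:Add3,r1:-5,r2:-10,r3:-32,r4:32,r5:27
c14: - | r0:Add3,r1:-5,r2:-10,r3:-32,r4:32,r5:27

STATUS = VALUE -32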